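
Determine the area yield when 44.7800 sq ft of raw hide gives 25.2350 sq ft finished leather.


Formula: Yield = finished / raw * 100
Substituting: Yield = 25.2350 / 44.7800 * 100
Result: 56.3533 %


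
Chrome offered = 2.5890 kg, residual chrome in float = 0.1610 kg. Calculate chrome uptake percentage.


Formula: Uptake = (offered - residual) / offered * 100
Substituting: Uptake = (2.5890 - 0.1610) / 2.5890 * 100
Result: 93.7814 %


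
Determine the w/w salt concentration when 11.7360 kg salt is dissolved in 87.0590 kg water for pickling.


Formula: Conc = salt / (water + salt) * 100
Substituting: Conc = 11.7360 / (87.0590 + 11.7360) * 100
Result: 11.8791 %


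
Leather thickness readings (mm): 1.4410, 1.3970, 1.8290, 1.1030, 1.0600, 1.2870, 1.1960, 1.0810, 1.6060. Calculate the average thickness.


Formula: Average = sum / n
Substituting: Average = 12.0000 / 9
Result: 1.3333 mm


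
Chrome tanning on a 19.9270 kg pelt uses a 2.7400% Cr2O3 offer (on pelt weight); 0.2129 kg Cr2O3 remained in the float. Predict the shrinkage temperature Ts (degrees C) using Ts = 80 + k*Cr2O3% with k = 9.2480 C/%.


Offered = pelt * offer_pct / 100 = 19.9270 * 2.7400 / 100 = 0.5460 kg
Uptake = offered - residual = 0.5460 - 0.2129 = 0.3331 kg
Cr2O3% on pelt = uptake / pelt * 100 = 0.3331 / 19.9270 * 100 = 1.6716 %
Ts = 80 + k * Cr2O3% = 80 + 9.2480 * 1.6716 = 95.4590 C


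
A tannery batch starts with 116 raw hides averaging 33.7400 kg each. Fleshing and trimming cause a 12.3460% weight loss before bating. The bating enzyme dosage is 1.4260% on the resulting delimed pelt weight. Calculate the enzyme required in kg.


Total_raw = N * avg_wt = 116 * 33.7400 = 3913.8400 kg
Substrate = Total_raw * (1 - loss/100) = 3913.8400 * (1 - 12.3460/100) = 3430.6373 kg
Enzyme = Substrate * pct / 100 = 3430.6373 * 1.4260 / 100 = 48.9209 kg


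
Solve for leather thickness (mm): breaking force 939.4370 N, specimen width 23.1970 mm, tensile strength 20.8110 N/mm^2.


Formula: t = F / (TS * w)
Substituting: t = 939.4370 / (20.8110 * 23.1970)
Result: 1.9460 mm


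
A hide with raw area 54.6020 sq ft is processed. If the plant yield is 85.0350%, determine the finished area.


Formula: finished = raw * yield / 100
Substituting: finished = 54.6020 * 85.0350 / 100
Result: 46.4308 sq ft


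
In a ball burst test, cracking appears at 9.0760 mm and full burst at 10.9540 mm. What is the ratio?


Formula: Ratio = crack / burst
Substituting: Ratio = 9.0760 / 10.9540
Result: 0.8286


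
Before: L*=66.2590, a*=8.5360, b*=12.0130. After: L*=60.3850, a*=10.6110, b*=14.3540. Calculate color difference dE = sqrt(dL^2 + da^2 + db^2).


dL = -5.8740, da = 2.0750, db = 2.3410
dE = sqrt((-5.8740)^2 + 2.0750^2 + 2.3410^2) = 6.6551


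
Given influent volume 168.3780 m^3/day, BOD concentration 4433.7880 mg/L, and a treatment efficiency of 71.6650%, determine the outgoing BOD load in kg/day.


Load_in = volume * conc / 1000 = 168.3780 * 4433.7880 / 1000 = 746.5524 kg/day
Removed = Load_in * eff / 100 = 746.5524 * 71.6650 / 100 = 535.0167 kg/day
Load_out = Load_in - Removed = 746.5524 - 535.0167 = 211.5356 kg/day


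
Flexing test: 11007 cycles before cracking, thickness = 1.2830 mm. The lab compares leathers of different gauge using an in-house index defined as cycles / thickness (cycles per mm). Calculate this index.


Formula: Index = cycles / thickness
Substituting: Index = 11007 / 1.2830
Result: 8579.1115 cycles/mm


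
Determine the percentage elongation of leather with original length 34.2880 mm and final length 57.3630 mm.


Formula: Elongation = (Lf - L0) / L0 * 100
Substituting: Elongation = (57.3630 - 34.2880) / 34.2880 * 100
Result: 67.2976 %


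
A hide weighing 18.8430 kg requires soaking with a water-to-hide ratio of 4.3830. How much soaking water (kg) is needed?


Formula: Water = hide_weight * ratio
Substituting: Water = 18.8430 * 4.3830
Result: 82.5889 kg


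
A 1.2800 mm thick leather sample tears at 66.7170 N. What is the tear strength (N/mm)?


Formula: Tear strength = force / thickness
Substituting: Tear strength = 66.7170 / 1.2800
Result: 52.1227 N/mm


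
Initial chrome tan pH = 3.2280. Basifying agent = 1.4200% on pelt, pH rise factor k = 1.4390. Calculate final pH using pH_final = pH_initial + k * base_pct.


Formula: pH_final = pH_initial + k * base_pct
Substituting: pH_final = 3.2280 + 1.4390 * 1.4200
Result: 5.2714


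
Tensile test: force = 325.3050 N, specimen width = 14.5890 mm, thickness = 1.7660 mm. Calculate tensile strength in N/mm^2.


Formula: TS = force / (width * thickness)
Substituting: TS = 325.3050 / (14.5890 * 1.7660)
Result: 12.6263 N/mm^2


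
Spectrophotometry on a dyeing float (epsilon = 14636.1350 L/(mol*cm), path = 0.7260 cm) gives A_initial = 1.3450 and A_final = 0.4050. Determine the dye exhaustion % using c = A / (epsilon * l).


c_initial = A_i / (epsilon * l) = 1.3450 / (14636.1350 * 0.7260) = 1.2658e-04 mol/L
c_final = A_f / (epsilon * l) = 0.4050 / (14636.1350 * 0.7260) = 3.8115e-05 mol/L
Exhaustion = (c_initial - c_final) / c_initial * 100 = (1.2658e-04 - 3.8115e-05) / 1.2658e-04 * 100 = 69.8885 %


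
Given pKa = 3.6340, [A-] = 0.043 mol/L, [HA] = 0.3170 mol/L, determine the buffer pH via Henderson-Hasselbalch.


ratio = [A-] / [HA] = 0.043 / 0.3170 = 0.1356
log10(ratio) = -0.8676
pH = pKa + log10(ratio) = 3.6340 - 0.8676 = 2.7664


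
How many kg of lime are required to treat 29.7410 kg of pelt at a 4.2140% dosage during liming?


Formula: Lime = substrate * pct / 100
Substituting: Lime = 29.7410 * 4.2140 / 100
Result: 1.2533 kg


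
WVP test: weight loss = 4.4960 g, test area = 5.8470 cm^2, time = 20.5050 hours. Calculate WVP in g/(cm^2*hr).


Formula: WVP = loss / (area * time)
Substituting: WVP = 4.4960 / (5.8470 * 20.5050)
Result: 0.0375002 g/(cm^2*hr)


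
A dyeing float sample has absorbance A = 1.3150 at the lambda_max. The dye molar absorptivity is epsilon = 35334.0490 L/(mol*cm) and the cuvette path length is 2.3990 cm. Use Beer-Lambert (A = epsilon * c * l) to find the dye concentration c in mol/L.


Formula: c = A / (epsilon * l)
Substituting: c = 1.3150 / (35334.0490 * 2.3990)
Result: 1.5513e-05 mol/L


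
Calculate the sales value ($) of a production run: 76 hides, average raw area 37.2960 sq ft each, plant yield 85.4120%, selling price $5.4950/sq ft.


Raw_total = N * avg_area = 76 * 37.2960 = 2834.4960 sq ft
Finished = Raw_total * yield / 100 = 2834.4960 * 85.4120 / 100 = 2420.9997 sq ft
Value = Finished * price = 2420.9997 * 5.4950 = 13303.3935 $


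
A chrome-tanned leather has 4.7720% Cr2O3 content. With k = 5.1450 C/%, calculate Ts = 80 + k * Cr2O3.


Formula: Ts = 80 + k * Cr2O3
Substituting: Ts = 80 + 5.1450 * 4.7720
Result: 104.5519 C


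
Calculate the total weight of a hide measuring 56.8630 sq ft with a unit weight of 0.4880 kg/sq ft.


Formula: Weight = area * weight_per_sqft
Substituting: Weight = 56.8630 * 0.4880
Result: 27.7491 kg


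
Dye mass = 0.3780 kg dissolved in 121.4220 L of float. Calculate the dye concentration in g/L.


Formula: Conc = dye_mass(kg) / volume(L) * 1000
Substituting: Conc = 0.3780 / 121.4220 * 1000
Result: 3.1131 g/L


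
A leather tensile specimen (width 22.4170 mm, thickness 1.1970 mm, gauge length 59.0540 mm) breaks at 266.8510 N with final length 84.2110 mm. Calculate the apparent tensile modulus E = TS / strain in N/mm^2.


TS = F / (w * t) = 266.8510 / (22.4170 * 1.1970) = 9.9448 N/mm^2
strain = (Lf - L0) / L0 = (84.2110 - 59.0540) / 59.0540 = 0.4260
E = TS / strain = 9.9448 / 0.4260 = 23.3447 N/mm^2


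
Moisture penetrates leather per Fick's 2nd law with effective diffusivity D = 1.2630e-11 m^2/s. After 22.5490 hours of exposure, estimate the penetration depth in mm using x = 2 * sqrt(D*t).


t = 22.5490 hr * 3600 = 81176.4000 s
D * t = 1.2630e-11 * 81176.4000 = 1.0253e-06
x = 2 * sqrt(D*t) = 2 * sqrt(1.0253e-06) = 0.0020251 m = 2.0251 mm


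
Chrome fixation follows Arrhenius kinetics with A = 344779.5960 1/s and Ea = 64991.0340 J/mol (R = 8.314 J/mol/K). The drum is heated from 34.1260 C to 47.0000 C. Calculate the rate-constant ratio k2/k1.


T1 = 34.1260 + 273.15 = 307.2760 K; T2 = 47.0000 + 273.15 = 320.1500 K
k1 = A * exp(-Ea/(R*T1)) = 344779.5960 * exp(-64991.0340/(8.314*307.2760)) = 3.0842e-06 1/s
k2 = A * exp(-Ea/(R*T2)) = 344779.5960 * exp(-64991.0340/(8.314*320.1500)) = 8.5789e-06 1/s
k2/k1 = 8.5789e-06 / 3.0842e-06 = 2.7815


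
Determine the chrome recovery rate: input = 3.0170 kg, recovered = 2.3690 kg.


Formula: Recovery = recovered / input * 100
Substituting: Recovery = 2.3690 / 3.0170 * 100
Result: 78.5217 %


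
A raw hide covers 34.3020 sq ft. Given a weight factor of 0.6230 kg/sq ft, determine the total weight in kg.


Formula: Weight = area * weight_per_sqft
Substituting: Weight = 34.3020 * 0.6230
Result: 21.3701 kg


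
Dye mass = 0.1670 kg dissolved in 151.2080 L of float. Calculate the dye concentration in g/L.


Formula: Conc = dye_mass(kg) / volume(L) * 1000
Substituting: Conc = 0.1670 / 151.2080 * 1000
Result: 1.1044 g/L


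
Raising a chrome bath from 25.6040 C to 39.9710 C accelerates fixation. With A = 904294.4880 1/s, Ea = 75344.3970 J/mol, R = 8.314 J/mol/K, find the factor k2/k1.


T1 = 25.6040 + 273.15 = 298.7540 K; T2 = 39.9710 + 273.15 = 313.1210 K
k1 = A * exp(-Ea/(R*T1)) = 904294.4880 * exp(-75344.3970/(8.314*298.7540)) = 6.0603e-08 1/s
k2 = A * exp(-Ea/(R*T2)) = 904294.4880 * exp(-75344.3970/(8.314*313.1210)) = 2.4375e-07 1/s
k2/k1 = 2.4375e-07 / 6.0603e-08 = 4.0221


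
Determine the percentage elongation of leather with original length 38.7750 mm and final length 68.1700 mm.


Formula: Elongation = (Lf - L0) / L0 * 100
Substituting: Elongation = (68.1700 - 38.7750) / 38.7750 * 100
Result: 75.8092 %


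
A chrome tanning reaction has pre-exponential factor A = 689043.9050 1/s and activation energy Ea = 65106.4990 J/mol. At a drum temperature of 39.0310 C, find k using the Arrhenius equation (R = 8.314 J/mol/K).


T_K = T_C + 273.15 = 39.0310 + 273.15 = 312.1810 K
exponent = -Ea / (R * T_K) = -65106.4990 / (8.314 * 312.1810) = -25.0846
k = A * exp(exponent) = 689043.9050 * exp(-25.0846) = 8.7928e-06 1/s


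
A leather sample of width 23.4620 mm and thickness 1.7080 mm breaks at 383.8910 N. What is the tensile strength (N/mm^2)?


Formula: TS = force / (width * thickness)
Substituting: TS = 383.8910 / (23.4620 * 1.7080)
Result: 9.5798 N/mm^2


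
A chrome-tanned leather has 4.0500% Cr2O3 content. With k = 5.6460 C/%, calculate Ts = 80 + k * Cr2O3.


Formula: Ts = 80 + k * Cr2O3
Substituting: Ts = 80 + 5.6460 * 4.0500
Result: 102.8663 C


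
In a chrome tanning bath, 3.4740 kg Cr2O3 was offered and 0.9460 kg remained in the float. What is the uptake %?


Formula: Uptake = (offered - residual) / offered * 100
Substituting: Uptake = (3.4740 - 0.9460) / 3.4740 * 100
Result: 72.7691 %


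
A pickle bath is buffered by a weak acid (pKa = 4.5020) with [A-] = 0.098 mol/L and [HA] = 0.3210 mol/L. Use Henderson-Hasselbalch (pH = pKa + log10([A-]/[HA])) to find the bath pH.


ratio = [A-] / [HA] = 0.098 / 0.3210 = 0.3053
log10(ratio) = -0.5153
pH = pKa + log10(ratio) = 4.5020 - 0.5153 = 3.9867


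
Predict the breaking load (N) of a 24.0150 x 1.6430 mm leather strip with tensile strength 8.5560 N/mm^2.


Formula: F = TS * w * t
Substituting: F = 8.5560 * 24.0150 * 1.6430
Result: 337.5911 N


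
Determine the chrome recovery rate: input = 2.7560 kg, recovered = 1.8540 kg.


Formula: Recovery = recovered / input * 100
Substituting: Recovery = 1.8540 / 2.7560 * 100
Result: 67.2714 %


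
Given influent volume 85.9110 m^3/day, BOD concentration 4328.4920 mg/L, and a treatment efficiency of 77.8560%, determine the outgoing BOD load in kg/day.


Load_in = volume * conc / 1000 = 85.9110 * 4328.4920 / 1000 = 371.8651 kg/day
Removed = Load_in * eff / 100 = 371.8651 * 77.8560 / 100 = 289.5193 kg/day
Load_out = Load_in - Removed = 371.8651 - 289.5193 = 82.3458 kg/day


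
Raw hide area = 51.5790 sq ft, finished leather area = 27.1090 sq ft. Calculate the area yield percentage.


Formula: Yield = finished / raw * 100
Substituting: Yield = 27.1090 / 51.5790 * 100
Result: 52.5582 %


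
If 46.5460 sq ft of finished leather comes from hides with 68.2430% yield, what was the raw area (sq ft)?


Formula: raw = finished * 100 / yield
Substituting: raw = 46.5460 * 100 / 68.2430
Result: 68.2063 sq ft


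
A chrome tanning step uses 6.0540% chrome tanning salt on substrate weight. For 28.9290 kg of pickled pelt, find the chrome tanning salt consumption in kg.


Formula: Chrome = substrate * pct / 100
Substituting: Chrome = 28.9290 * 6.0540 / 100
Result: 1.7514 kg


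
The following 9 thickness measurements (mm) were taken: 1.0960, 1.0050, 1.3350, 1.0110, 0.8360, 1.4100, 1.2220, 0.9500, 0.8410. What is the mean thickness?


Formula: Average = sum / n
Substituting: Average = 9.7060 / 9
Result: 1.0784 mm


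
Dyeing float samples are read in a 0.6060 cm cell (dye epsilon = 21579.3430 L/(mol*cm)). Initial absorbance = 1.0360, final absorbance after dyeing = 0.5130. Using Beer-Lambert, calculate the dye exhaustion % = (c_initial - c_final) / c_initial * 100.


c_initial = A_i / (epsilon * l) = 1.0360 / (21579.3430 * 0.6060) = 7.9223e-05 mol/L
c_final = A_f / (epsilon * l) = 0.5130 / (21579.3430 * 0.6060) = 3.9229e-05 mol/L
Exhaustion = (c_initial - c_final) / c_initial * 100 = (7.9223e-05 - 3.9229e-05) / 7.9223e-05 * 100 = 50.4826 %


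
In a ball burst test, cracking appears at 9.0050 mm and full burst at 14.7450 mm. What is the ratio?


Formula: Ratio = crack / burst
Substituting: Ratio = 9.0050 / 14.7450
Result: 0.6107


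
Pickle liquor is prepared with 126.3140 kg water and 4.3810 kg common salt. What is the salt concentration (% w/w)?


Formula: Conc = salt / (water + salt) * 100
Substituting: Conc = 4.3810 / (126.3140 + 4.3810) * 100
Result: 3.3521 %


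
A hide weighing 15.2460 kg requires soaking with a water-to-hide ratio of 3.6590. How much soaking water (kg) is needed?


Formula: Water = hide_weight * ratio
Substituting: Water = 15.2460 * 3.6590
Result: 55.7851 kg


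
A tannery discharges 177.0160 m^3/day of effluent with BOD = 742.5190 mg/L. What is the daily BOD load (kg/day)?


Formula: BOD_load = volume * conc / 1000
Substituting: BOD_load = 177.0160 * 742.5190 / 1000
Result: 131.4377 kg/day


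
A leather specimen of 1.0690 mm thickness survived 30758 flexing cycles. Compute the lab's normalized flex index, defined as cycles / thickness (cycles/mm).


Formula: Index = cycles / thickness
Substituting: Index = 30758 / 1.0690
Result: 28772.6848 cycles/mm


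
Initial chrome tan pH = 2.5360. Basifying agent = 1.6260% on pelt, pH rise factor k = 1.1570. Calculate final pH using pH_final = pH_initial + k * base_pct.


Formula: pH_final = pH_initial + k * base_pct
Substituting: pH_final = 2.5360 + 1.1570 * 1.6260
Result: 4.4173


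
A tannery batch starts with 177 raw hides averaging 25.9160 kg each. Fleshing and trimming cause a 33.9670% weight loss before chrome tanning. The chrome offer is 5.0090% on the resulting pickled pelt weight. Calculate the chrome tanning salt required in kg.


Total_raw = N * avg_wt = 177 * 25.9160 = 4587.1320 kg
Substrate = Total_raw * (1 - loss/100) = 4587.1320 * (1 - 33.9670/100) = 3029.0209 kg
Chrome = Substrate * pct / 100 = 3029.0209 * 5.0090 / 100 = 151.7237 kg


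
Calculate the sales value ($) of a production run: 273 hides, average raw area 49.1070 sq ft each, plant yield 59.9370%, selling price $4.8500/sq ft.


Raw_total = N * avg_area = 273 * 49.1070 = 13406.2110 sq ft
Finished = Raw_total * yield / 100 = 13406.2110 * 59.9370 / 100 = 8035.2807 sq ft
Value = Finished * price = 8035.2807 * 4.8500 = 38971.1113 $


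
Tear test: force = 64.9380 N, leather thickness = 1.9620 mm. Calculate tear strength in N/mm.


Formula: Tear strength = force / thickness
Substituting: Tear strength = 64.9380 / 1.9620
Result: 33.0979 N/mm


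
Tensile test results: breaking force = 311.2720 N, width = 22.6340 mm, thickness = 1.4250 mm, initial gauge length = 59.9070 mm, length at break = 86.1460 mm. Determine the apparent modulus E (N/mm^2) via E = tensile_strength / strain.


TS = F / (w * t) = 311.2720 / (22.6340 * 1.4250) = 9.6508 N/mm^2
strain = (Lf - L0) / L0 = (86.1460 - 59.9070) / 59.9070 = 0.4380
E = TS / strain = 9.6508 / 0.4380 = 22.0340 N/mm^2


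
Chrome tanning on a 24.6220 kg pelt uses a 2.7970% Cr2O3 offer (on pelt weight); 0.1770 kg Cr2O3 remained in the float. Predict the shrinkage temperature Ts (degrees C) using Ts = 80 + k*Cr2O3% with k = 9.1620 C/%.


Offered = pelt * offer_pct / 100 = 24.6220 * 2.7970 / 100 = 0.6887 kg
Uptake = offered - residual = 0.6887 - 0.1770 = 0.5117 kg
Cr2O3% on pelt = uptake / pelt * 100 = 0.5117 / 24.6220 * 100 = 2.0781 %
Ts = 80 + k * Cr2O3% = 80 + 9.1620 * 2.0781 = 99.0398 C


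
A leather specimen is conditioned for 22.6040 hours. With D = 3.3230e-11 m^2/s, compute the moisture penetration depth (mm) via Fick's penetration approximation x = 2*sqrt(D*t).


t = 22.6040 hr * 3600 = 81374.4000 s
D * t = 3.3230e-11 * 81374.4000 = 2.7041e-06
x = 2 * sqrt(D*t) = 2 * sqrt(2.7041e-06) = 0.00328881 m = 3.2888 mm


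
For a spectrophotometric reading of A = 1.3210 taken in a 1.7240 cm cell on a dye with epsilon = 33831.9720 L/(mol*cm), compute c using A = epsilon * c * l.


Formula: c = A / (epsilon * l)
Substituting: c = 1.3210 / (33831.9720 * 1.7240)
Result: 2.2648e-05 mol/L


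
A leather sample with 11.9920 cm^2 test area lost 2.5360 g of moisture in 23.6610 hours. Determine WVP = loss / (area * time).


Formula: WVP = loss / (area * time)
Substituting: WVP = 2.5360 / (11.9920 * 23.6610)
Result: 0.00893767 g/(cm^2*hr)


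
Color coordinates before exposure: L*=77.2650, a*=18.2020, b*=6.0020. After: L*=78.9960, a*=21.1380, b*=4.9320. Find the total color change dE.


dL = 1.7310, da = 2.9360, db = -1.0700
dE = sqrt(1.7310^2 + 2.9360^2 + (-1.0700)^2) = 3.5723


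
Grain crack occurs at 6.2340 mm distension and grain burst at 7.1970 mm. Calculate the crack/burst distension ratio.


Formula: Ratio = crack / burst
Substituting: Ratio = 6.2340 / 7.1970
Result: 0.8662


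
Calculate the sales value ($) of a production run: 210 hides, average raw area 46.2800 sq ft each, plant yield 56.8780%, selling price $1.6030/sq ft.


Raw_total = N * avg_area = 210 * 46.2800 = 9718.8000 sq ft
Finished = Raw_total * yield / 100 = 9718.8000 * 56.8780 / 100 = 5527.8591 sq ft
Value = Finished * price = 5527.8591 * 1.6030 = 8861.1581 $


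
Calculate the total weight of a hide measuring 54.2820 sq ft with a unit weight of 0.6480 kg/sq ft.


Formula: Weight = area * weight_per_sqft
Substituting: Weight = 54.2820 * 0.6480
Result: 35.1747 kg


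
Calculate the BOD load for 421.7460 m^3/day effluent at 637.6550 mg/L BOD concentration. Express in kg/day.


Formula: BOD_load = volume * conc / 1000
Substituting: BOD_load = 421.7460 * 637.6550 / 1000
Result: 268.9284 kg/day


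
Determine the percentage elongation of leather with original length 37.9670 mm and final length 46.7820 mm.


Formula: Elongation = (Lf - L0) / L0 * 100
Substituting: Elongation = (46.7820 - 37.9670) / 37.9670 * 100
Result: 23.2175 %


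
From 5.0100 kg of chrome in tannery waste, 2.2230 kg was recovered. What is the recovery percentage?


Formula: Recovery = recovered / input * 100
Substituting: Recovery = 2.2230 / 5.0100 * 100
Result: 44.3713 %


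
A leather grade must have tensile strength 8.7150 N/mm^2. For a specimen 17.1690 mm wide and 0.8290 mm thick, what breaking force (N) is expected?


Formula: F = TS * w * t
Substituting: F = 8.7150 * 17.1690 * 0.8290
Result: 124.0415 N


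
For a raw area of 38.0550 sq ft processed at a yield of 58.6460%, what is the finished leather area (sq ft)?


Formula: finished = raw * yield / 100
Substituting: finished = 38.0550 * 58.6460 / 100
Result: 22.3177 sq ft


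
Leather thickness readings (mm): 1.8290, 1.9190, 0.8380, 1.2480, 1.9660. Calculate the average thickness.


Formula: Average = sum / n
Substituting: Average = 7.8000 / 5
Result: 1.5600 mm


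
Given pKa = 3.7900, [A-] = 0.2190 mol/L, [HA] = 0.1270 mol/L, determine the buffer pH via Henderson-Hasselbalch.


ratio = [A-] / [HA] = 0.2190 / 0.1270 = 1.7244
log10(ratio) = 0.2366
pH = pKa + log10(ratio) = 3.7900 + 0.2366 = 4.0266


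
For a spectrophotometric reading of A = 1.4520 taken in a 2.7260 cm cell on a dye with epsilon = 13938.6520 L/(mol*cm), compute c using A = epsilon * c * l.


Formula: c = A / (epsilon * l)
Substituting: c = 1.4520 / (13938.6520 * 2.7260)
Result: 3.8214e-05 mol/L


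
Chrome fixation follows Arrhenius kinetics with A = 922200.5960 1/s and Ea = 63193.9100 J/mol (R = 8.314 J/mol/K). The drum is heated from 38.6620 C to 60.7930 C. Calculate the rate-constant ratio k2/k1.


T1 = 38.6620 + 273.15 = 311.8120 K; T2 = 60.7930 + 273.15 = 333.9430 K
k1 = A * exp(-Ea/(R*T1)) = 922200.5960 * exp(-63193.9100/(8.314*311.8120)) = 2.3890e-05 1/s
k2 = A * exp(-Ea/(R*T2)) = 922200.5960 * exp(-63193.9100/(8.314*333.9430)) = 1.2017e-04 1/s
k2/k1 = 1.2017e-04 / 2.3890e-05 = 5.0303


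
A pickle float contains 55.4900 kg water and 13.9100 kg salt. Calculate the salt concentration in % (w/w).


Formula: Conc = salt / (water + salt) * 100
Substituting: Conc = 13.9100 / (55.4900 + 13.9100) * 100
Result: 20.0432 %


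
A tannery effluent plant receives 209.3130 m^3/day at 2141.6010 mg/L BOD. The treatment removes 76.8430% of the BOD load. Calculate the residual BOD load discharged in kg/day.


Load_in = volume * conc / 1000 = 209.3130 * 2141.6010 / 1000 = 448.2649 kg/day
Removed = Load_in * eff / 100 = 448.2649 * 76.8430 / 100 = 344.4602 kg/day
Load_out = Load_in - Removed = 448.2649 - 344.4602 = 103.8047 kg/day


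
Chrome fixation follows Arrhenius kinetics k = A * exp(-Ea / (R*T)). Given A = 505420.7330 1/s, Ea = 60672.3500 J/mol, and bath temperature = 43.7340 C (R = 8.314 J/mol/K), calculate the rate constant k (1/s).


T_K = T_C + 273.15 = 43.7340 + 273.15 = 316.8840 K
exponent = -Ea / (R * T_K) = -60672.3500 / (8.314 * 316.8840) = -23.0293
k = A * exp(exponent) = 505420.7330 * exp(-23.0293) = 5.0369e-05 1/s


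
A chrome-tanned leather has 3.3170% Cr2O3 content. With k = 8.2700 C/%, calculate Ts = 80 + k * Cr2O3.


Formula: Ts = 80 + k * Cr2O3
Substituting: Ts = 80 + 8.2700 * 3.3170
Result: 107.4316 C


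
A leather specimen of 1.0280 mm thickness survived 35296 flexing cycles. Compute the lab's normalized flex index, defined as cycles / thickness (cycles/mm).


Formula: Index = cycles / thickness
Substituting: Index = 35296 / 1.0280
Result: 34334.6304 cycles/mm


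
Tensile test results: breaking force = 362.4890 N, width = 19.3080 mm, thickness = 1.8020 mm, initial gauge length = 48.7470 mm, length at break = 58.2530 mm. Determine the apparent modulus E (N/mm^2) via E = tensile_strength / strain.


TS = F / (w * t) = 362.4890 / (19.3080 * 1.8020) = 10.4184 N/mm^2
strain = (Lf - L0) / L0 = (58.2530 - 48.7470) / 48.7470 = 0.1950
E = TS / strain = 10.4184 / 0.1950 = 53.4260 N/mm^2


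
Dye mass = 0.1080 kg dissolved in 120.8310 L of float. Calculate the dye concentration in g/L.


Formula: Conc = dye_mass(kg) / volume(L) * 1000
Substituting: Conc = 0.1080 / 120.8310 * 1000
Result: 0.8938 g/L


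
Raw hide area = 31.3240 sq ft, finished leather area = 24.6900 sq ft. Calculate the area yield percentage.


Formula: Yield = finished / raw * 100
Substituting: Yield = 24.6900 / 31.3240 * 100
Result: 78.8214 %


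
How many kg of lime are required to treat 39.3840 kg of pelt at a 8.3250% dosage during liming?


Formula: Lime = substrate * pct / 100
Substituting: Lime = 39.3840 * 8.3250 / 100
Result: 3.2787 kg


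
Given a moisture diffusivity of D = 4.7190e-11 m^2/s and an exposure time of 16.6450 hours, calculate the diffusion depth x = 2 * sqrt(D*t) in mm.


t = 16.6450 hr * 3600 = 59922.0000 s
D * t = 4.7190e-11 * 59922.0000 = 2.8277e-06
x = 2 * sqrt(D*t) = 2 * sqrt(2.8277e-06) = 0.00336316 m = 3.3632 mm


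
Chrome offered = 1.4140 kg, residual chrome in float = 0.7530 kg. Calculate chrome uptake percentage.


Formula: Uptake = (offered - residual) / offered * 100
Substituting: Uptake = (1.4140 - 0.7530) / 1.4140 * 100
Result: 46.7468 %


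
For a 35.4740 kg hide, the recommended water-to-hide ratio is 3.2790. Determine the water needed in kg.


Formula: Water = hide_weight * ratio
Substituting: Water = 35.4740 * 3.2790
Result: 116.3192 kg


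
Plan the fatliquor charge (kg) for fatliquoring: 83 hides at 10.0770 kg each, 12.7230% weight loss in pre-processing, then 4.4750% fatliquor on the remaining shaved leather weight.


Total_raw = N * avg_wt = 83 * 10.0770 = 836.3910 kg
Substrate = Total_raw * (1 - loss/100) = 836.3910 * (1 - 12.7230/100) = 729.9770 kg
Fat = Substrate * pct / 100 = 729.9770 * 4.4750 / 100 = 32.6665 kg


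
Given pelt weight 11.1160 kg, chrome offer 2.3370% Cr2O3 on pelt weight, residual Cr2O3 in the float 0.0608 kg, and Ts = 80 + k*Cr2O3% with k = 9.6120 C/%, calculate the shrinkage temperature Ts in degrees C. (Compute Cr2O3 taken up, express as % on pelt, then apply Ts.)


Offered = pelt * offer_pct / 100 = 11.1160 * 2.3370 / 100 = 0.2598 kg
Uptake = offered - residual = 0.2598 - 0.0608 = 0.1990 kg
Cr2O3% on pelt = uptake / pelt * 100 = 0.1990 / 11.1160 * 100 = 1.7900 %
Ts = 80 + k * Cr2O3% = 80 + 9.6120 * 1.7900 = 97.2059 C


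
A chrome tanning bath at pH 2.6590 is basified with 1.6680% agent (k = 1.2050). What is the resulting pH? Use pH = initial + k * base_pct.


Formula: pH_final = pH_initial + k * base_pct
Substituting: pH_final = 2.6590 + 1.2050 * 1.6680
Result: 4.6689


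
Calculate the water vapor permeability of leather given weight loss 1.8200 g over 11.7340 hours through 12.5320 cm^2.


Formula: WVP = loss / (area * time)
Substituting: WVP = 1.8200 / (12.5320 * 11.7340)
Result: 0.0123767 g/(cm^2*hr)


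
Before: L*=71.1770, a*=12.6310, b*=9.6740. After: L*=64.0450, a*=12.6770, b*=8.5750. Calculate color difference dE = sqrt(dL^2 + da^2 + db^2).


dL = -7.1320, da = 0.046, db = -1.0990
dE = sqrt((-7.1320)^2 + 0.046^2 + (-1.0990)^2) = 7.2163


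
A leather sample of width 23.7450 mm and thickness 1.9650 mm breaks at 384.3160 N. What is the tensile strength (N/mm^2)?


Formula: TS = force / (width * thickness)
Substituting: TS = 384.3160 / (23.7450 * 1.9650)
Result: 8.2367 N/mm^2


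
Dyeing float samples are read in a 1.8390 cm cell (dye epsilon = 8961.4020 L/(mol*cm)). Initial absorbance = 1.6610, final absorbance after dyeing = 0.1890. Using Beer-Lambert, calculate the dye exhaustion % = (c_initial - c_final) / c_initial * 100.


c_initial = A_i / (epsilon * l) = 1.6610 / (8961.4020 * 1.8390) = 1.0079e-04 mol/L
c_final = A_f / (epsilon * l) = 0.1890 / (8961.4020 * 1.8390) = 1.1468e-05 mol/L
Exhaustion = (c_initial - c_final) / c_initial * 100 = (1.0079e-04 - 1.1468e-05) / 1.0079e-04 * 100 = 88.6213 %


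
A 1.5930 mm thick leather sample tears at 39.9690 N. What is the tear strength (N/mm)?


Formula: Tear strength = force / thickness
Substituting: Tear strength = 39.9690 / 1.5930
Result: 25.0904 N/mm


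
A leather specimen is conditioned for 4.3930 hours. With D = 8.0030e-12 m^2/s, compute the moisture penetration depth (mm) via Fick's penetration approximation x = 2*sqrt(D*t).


t = 4.3930 hr * 3600 = 15814.8000 s
D * t = 8.0030e-12 * 15814.8000 = 1.2657e-07
x = 2 * sqrt(D*t) = 2 * sqrt(1.2657e-07) = 7.1152e-04 m = 0.7115 mm


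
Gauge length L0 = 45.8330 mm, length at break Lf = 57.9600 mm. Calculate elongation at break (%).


Formula: Elongation = (Lf - L0) / L0 * 100
Substituting: Elongation = (57.9600 - 45.8330) / 45.8330 * 100
Result: 26.4591 %


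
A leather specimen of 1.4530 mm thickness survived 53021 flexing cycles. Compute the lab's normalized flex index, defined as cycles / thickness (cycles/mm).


Formula: Index = cycles / thickness
Substituting: Index = 53021 / 1.4530
Result: 36490.7089 cycles/mm


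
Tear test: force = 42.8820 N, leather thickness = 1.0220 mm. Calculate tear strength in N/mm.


Formula: Tear strength = force / thickness
Substituting: Tear strength = 42.8820 / 1.0220
Result: 41.9589 N/mm


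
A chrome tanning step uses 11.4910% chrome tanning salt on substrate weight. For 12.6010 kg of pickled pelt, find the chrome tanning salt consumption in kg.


Formula: Chrome = substrate * pct / 100
Substituting: Chrome = 12.6010 * 11.4910 / 100
Result: 1.4480 kg


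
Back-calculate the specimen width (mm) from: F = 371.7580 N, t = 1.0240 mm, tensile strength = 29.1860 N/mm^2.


Formula: w = F / (TS * t)
Substituting: w = 371.7580 / (29.1860 * 1.0240)
Result: 12.4390 mm


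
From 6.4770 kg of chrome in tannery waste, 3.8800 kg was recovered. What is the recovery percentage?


Formula: Recovery = recovered / input * 100
Substituting: Recovery = 3.8800 / 6.4770 * 100
Result: 59.9043 %


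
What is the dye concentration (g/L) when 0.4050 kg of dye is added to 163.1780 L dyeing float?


Formula: Conc = dye_mass(kg) / volume(L) * 1000
Substituting: Conc = 0.4050 / 163.1780 * 1000
Result: 2.4820 g/L


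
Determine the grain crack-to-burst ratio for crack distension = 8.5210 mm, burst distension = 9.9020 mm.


Formula: Ratio = crack / burst
Substituting: Ratio = 8.5210 / 9.9020
Result: 0.8605


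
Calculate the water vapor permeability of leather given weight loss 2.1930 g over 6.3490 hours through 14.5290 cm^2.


Formula: WVP = loss / (area * time)
Substituting: WVP = 2.1930 / (14.5290 * 6.3490)
Result: 0.0237737 g/(cm^2*hr)


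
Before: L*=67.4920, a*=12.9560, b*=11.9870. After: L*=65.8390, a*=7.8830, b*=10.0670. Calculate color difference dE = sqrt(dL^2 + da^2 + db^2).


dL = -1.6530, da = -5.0730, db = -1.9200
dE = sqrt((-1.6530)^2 + (-5.0730)^2 + (-1.9200)^2) = 5.6705


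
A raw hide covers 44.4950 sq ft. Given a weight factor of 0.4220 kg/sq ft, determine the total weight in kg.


Formula: Weight = area * weight_per_sqft
Substituting: Weight = 44.4950 * 0.4220
Result: 18.7769 kg


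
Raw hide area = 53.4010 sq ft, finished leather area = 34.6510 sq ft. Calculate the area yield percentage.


Formula: Yield = finished / raw * 100
Substituting: Yield = 34.6510 / 53.4010 * 100
Result: 64.8883 %


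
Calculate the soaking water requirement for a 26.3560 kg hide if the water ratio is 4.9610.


Formula: Water = hide_weight * ratio
Substituting: Water = 26.3560 * 4.9610
Result: 130.7521 kg


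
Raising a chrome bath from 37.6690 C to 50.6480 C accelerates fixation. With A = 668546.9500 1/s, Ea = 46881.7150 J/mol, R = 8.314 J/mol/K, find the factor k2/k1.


T1 = 37.6690 + 273.15 = 310.8190 K; T2 = 50.6480 + 273.15 = 323.7980 K
k1 = A * exp(-Ea/(R*T1)) = 668546.9500 * exp(-46881.7150/(8.314*310.8190)) = 0.00883381 1/s
k2 = A * exp(-Ea/(R*T2)) = 668546.9500 * exp(-46881.7150/(8.314*323.7980)) = 0.0182796 1/s
k2/k1 = 0.0182796 / 0.00883381 = 2.0693


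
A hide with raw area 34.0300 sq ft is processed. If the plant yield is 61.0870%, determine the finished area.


Formula: finished = raw * yield / 100
Substituting: finished = 34.0300 * 61.0870 / 100
Result: 20.7879 sq ft


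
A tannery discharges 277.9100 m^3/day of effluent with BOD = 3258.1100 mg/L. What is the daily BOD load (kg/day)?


Formula: BOD_load = volume * conc / 1000
Substituting: BOD_load = 277.9100 * 3258.1100 / 1000
Result: 905.4614 kg/day


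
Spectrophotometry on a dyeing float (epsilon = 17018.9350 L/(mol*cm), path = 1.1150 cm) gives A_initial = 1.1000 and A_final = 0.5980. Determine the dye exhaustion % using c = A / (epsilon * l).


c_initial = A_i / (epsilon * l) = 1.1000 / (17018.9350 * 1.1150) = 5.7968e-05 mol/L
c_final = A_f / (epsilon * l) = 0.5980 / (17018.9350 * 1.1150) = 3.1513e-05 mol/L
Exhaustion = (c_initial - c_final) / c_initial * 100 = (5.7968e-05 - 3.1513e-05) / 5.7968e-05 * 100 = 45.6364 %


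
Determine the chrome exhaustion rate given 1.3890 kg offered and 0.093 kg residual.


Formula: Uptake = (offered - residual) / offered * 100
Substituting: Uptake = (1.3890 - 0.093) / 1.3890 * 100
Result: 93.3045 %


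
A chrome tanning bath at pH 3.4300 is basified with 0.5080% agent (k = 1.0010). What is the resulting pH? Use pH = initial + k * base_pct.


Formula: pH_final = pH_initial + k * base_pct
Substituting: pH_final = 3.4300 + 1.0010 * 0.5080
Result: 3.9385


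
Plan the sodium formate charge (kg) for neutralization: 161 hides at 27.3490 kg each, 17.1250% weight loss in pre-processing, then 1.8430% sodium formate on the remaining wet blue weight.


Total_raw = N * avg_wt = 161 * 27.3490 = 4403.1890 kg
Substrate = Total_raw * (1 - loss/100) = 4403.1890 * (1 - 17.1250/100) = 3649.1429 kg
Neutralizer = Substrate * pct / 100 = 3649.1429 * 1.8430 / 100 = 67.2537 kg


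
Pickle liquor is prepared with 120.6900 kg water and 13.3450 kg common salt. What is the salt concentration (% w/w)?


Formula: Conc = salt / (water + salt) * 100
Substituting: Conc = 13.3450 / (120.6900 + 13.3450) * 100
Result: 9.9564 %


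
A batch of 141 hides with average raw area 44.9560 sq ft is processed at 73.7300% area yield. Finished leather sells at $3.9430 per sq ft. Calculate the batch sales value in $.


Raw_total = N * avg_area = 141 * 44.9560 = 6338.7960 sq ft
Finished = Raw_total * yield / 100 = 6338.7960 * 73.7300 / 100 = 4673.5943 sq ft
Value = Finished * price = 4673.5943 * 3.9430 = 18427.9823 $


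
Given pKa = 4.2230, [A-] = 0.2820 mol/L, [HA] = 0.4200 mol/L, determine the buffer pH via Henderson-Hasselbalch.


ratio = [A-] / [HA] = 0.2820 / 0.4200 = 0.6714
log10(ratio) = -0.1730
pH = pKa + log10(ratio) = 4.2230 - 0.1730 = 4.0500


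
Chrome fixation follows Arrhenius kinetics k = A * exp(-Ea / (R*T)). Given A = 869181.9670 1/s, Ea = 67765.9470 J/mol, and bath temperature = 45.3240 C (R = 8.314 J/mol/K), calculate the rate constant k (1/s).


T_K = T_C + 273.15 = 45.3240 + 273.15 = 318.4740 K
exponent = -Ea / (R * T_K) = -67765.9470 / (8.314 * 318.4740) = -25.5934
k = A * exp(exponent) = 869181.9670 * exp(-25.5934) = 6.6688e-06 1/s


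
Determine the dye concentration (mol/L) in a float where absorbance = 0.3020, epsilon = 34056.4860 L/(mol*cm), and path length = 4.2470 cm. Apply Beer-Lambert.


Formula: c = A / (epsilon * l)
Substituting: c = 0.3020 / (34056.4860 * 4.2470)
Result: 2.0880e-06 mol/L


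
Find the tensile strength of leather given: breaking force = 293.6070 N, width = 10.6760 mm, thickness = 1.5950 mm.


Formula: TS = force / (width * thickness)
Substituting: TS = 293.6070 / (10.6760 * 1.5950)
Result: 17.2424 N/mm^2


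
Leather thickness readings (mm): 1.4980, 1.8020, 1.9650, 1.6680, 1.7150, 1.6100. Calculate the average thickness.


Formula: Average = sum / n
Substituting: Average = 10.2580 / 6
Result: 1.7097 mm


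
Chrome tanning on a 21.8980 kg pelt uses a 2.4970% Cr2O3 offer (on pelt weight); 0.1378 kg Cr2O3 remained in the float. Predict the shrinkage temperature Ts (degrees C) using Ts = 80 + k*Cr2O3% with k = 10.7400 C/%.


Offered = pelt * offer_pct / 100 = 21.8980 * 2.4970 / 100 = 0.5468 kg
Uptake = offered - residual = 0.5468 - 0.1378 = 0.4090 kg
Cr2O3% on pelt = uptake / pelt * 100 = 0.4090 / 21.8980 * 100 = 1.8677 %
Ts = 80 + k * Cr2O3% = 80 + 10.7400 * 1.8677 = 100.0593 C


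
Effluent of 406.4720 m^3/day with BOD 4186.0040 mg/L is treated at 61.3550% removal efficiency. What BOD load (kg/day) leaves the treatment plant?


Load_in = volume * conc / 1000 = 406.4720 * 4186.0040 / 1000 = 1701.4934 kg/day
Removed = Load_in * eff / 100 = 1701.4934 * 61.3550 / 100 = 1043.9513 kg/day
Load_out = Load_in - Removed = 1701.4934 - 1043.9513 = 657.5421 kg/day


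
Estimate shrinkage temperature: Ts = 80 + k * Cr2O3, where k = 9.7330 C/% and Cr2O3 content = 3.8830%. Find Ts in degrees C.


Formula: Ts = 80 + k * Cr2O3
Substituting: Ts = 80 + 9.7330 * 3.8830
Result: 117.7932 C


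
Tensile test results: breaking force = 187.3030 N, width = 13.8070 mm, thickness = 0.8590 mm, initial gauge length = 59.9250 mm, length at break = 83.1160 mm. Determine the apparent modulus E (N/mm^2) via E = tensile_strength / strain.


TS = F / (w * t) = 187.3030 / (13.8070 * 0.8590) = 15.7925 N/mm^2
strain = (Lf - L0) / L0 = (83.1160 - 59.9250) / 59.9250 = 0.3870
E = TS / strain = 15.7925 / 0.3870 = 40.8076 N/mm^2


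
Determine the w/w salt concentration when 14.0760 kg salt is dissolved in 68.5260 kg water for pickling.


Formula: Conc = salt / (water + salt) * 100
Substituting: Conc = 14.0760 / (68.5260 + 14.0760) * 100
Result: 17.0407 %


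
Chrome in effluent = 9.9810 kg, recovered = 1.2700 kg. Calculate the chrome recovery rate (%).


Formula: Recovery = recovered / input * 100
Substituting: Recovery = 1.2700 / 9.9810 * 100
Result: 12.7242 %


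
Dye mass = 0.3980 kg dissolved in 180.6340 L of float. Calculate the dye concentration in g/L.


Formula: Conc = dye_mass(kg) / volume(L) * 1000
Substituting: Conc = 0.3980 / 180.6340 * 1000
Result: 2.2034 g/L


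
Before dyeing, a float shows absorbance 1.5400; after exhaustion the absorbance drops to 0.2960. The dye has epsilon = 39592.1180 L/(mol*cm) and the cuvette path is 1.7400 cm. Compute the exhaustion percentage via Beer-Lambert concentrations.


c_initial = A_i / (epsilon * l) = 1.5400 / (39592.1180 * 1.7400) = 2.2354e-05 mol/L
c_final = A_f / (epsilon * l) = 0.2960 / (39592.1180 * 1.7400) = 4.2967e-06 mol/L
Exhaustion = (c_initial - c_final) / c_initial * 100 = (2.2354e-05 - 4.2967e-06) / 2.2354e-05 * 100 = 80.7792 %


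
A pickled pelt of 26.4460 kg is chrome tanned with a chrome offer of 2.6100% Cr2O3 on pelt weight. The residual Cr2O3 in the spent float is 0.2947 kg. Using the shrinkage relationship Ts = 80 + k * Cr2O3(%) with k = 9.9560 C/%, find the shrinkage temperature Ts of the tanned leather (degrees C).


Offered = pelt * offer_pct / 100 = 26.4460 * 2.6100 / 100 = 0.6902 kg
Uptake = offered - residual = 0.6902 - 0.2947 = 0.3955 kg
Cr2O3% on pelt = uptake / pelt * 100 = 0.3955 / 26.4460 * 100 = 1.4957 %
Ts = 80 + k * Cr2O3% = 80 + 9.9560 * 1.4957 = 94.8907 C


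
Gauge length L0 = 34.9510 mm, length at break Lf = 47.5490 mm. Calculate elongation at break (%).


Formula: Elongation = (Lf - L0) / L0 * 100
Substituting: Elongation = (47.5490 - 34.9510) / 34.9510 * 100
Result: 36.0447 %


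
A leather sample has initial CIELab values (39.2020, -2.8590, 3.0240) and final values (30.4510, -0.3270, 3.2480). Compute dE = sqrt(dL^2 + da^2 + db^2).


dL = -8.7510, da = 2.5320, db = 0.2240
dE = sqrt((-8.7510)^2 + 2.5320^2 + 0.2240^2) = 9.1127


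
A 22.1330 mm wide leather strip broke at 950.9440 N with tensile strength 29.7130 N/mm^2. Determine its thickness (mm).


Formula: t = F / (TS * w)
Substituting: t = 950.9440 / (29.7130 * 22.1330)
Result: 1.4460 mm


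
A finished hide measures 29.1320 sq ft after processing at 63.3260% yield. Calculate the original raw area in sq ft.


Formula: raw = finished * 100 / yield
Substituting: raw = 29.1320 * 100 / 63.3260
Result: 46.0032 sq ft


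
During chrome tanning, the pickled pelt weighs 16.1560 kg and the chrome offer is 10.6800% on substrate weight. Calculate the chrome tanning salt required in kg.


Formula: Chrome = substrate * pct / 100
Substituting: Chrome = 16.1560 * 10.6800 / 100
Result: 1.7255 kg


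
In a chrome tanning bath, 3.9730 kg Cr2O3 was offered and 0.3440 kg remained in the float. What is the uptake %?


Formula: Uptake = (offered - residual) / offered * 100
Substituting: Uptake = (3.9730 - 0.3440) / 3.9730 * 100
Result: 91.3416 %
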